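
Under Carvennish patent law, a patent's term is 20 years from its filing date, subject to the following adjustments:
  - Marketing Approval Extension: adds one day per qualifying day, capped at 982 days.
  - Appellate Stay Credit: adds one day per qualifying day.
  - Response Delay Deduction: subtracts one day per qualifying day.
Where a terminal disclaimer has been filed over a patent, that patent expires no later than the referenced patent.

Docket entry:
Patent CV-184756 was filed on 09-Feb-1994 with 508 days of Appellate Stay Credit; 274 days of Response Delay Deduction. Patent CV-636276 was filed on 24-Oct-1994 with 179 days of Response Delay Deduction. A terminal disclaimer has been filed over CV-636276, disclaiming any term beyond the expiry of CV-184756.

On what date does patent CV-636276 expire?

Natural term of CV-636276:
  Base: filing + 20 years → 24 October 2014.
  Response Delay Deduction: −179 days → 28 April 2014.
Expiry of referenced patent CV-184756:
  Base: filing + 20 years → 9 February 2014.
  Appellate Stay Credit: +508 days → 2 July 2015.
  Response Delay Deduction: −274 days → 1 October 2014.
Terminal disclaimer: CV-636276 expires on the earlier of 28 April 2014 and 1 October 2014.

April 28, 2014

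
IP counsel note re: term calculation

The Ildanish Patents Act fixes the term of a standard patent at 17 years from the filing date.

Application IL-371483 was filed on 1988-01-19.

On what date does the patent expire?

Filing date + 17 years → 19 January 2005.

January 19, 2005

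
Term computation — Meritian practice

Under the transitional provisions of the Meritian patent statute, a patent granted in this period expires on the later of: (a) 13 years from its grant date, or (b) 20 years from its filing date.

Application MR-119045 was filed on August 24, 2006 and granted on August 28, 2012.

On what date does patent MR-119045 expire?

August 24, 2026

(a) grant + 13 years → 28 August 2025.
(b) filing + 20 years → 24 August 2026.
Later of the two: 24 August 2026.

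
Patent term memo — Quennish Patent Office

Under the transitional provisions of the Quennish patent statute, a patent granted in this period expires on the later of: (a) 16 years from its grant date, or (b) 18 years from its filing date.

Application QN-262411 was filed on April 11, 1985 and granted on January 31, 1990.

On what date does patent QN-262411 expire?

2006-01-31

(a) grant + 16 years → 31 January 2006.
(b) filing + 18 years → 11 April 2003.
Later of the two: 31 January 2006.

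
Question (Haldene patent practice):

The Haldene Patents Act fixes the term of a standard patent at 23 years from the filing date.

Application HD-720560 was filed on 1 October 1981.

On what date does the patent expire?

Filing date + 23 years → 1 October 2004.

2004-10-01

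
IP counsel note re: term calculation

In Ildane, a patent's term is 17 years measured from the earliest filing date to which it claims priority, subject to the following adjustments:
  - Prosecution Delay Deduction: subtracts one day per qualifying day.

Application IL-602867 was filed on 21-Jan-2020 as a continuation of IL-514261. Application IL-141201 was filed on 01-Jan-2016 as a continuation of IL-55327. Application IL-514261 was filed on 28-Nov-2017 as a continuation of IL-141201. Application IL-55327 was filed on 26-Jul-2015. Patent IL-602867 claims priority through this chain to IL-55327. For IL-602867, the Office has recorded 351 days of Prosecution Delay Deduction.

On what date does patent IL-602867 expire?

August 10, 2031

Earliest priority filing: 26 July 2015.
Base term: 26 July 2015 + 17 years → 26 July 2032.
Prosecution Delay Deduction: −351 days → 10 August 2031.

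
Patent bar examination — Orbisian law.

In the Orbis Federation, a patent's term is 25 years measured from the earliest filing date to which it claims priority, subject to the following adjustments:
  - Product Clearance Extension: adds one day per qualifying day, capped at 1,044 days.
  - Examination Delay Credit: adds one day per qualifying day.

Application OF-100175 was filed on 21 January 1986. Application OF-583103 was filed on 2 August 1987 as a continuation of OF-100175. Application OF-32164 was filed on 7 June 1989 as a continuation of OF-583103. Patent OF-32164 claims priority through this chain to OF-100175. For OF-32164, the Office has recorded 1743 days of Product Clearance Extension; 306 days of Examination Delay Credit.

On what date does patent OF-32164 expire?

Earliest priority filing: 21 January 1986.
Base term: 21 January 1986 + 25 years → 21 January 2011.
Product Clearance Extension: 1743 days claimed exceeds the 1044-day cap, so +1044 days → 30 November 2013.
Examination Delay Credit: +306 days → 2 October 2014.

October 2, 2014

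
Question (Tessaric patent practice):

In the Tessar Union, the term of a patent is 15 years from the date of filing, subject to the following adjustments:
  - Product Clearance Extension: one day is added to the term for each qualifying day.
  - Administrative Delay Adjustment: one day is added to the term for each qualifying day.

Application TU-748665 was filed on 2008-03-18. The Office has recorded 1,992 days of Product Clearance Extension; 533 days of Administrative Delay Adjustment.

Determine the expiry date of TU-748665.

Base term: filing date + 15 years → 18 March 2023.
Product Clearance Extension: +1992 days → 30 August 2028.
Administrative Delay Adjustment: +533 days → 14 February 2030.

2030-02-14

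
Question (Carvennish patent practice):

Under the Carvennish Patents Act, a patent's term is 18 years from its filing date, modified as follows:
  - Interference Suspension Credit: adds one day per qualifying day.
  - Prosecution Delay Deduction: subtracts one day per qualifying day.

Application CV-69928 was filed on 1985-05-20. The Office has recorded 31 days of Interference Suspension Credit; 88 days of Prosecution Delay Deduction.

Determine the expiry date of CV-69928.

March 24, 2003

Base term: filing date + 18 years → 20 May 2003.
Interference Suspension Credit: +31 days → 20 June 2003.
Prosecution Delay Deduction: −88 days → 24 March 2003.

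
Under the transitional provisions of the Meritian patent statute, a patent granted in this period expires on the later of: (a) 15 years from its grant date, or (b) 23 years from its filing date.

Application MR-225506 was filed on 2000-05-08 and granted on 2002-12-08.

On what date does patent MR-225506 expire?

2023-05-08

(a) grant + 15 years → 8 December 2017.
(b) filing + 23 years → 8 May 2023.
Later of the two: 8 May 2023.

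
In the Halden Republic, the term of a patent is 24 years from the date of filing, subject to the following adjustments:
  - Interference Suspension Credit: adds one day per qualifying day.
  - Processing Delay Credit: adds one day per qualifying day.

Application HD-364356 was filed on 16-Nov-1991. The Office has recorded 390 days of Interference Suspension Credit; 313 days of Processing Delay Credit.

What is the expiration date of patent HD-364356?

October 19, 2017

Base term: filing date + 24 years → 16 November 2015.
Interference Suspension Credit: +390 days → 10 December 2016.
Processing Delay Credit: +313 days → 19 October 2017.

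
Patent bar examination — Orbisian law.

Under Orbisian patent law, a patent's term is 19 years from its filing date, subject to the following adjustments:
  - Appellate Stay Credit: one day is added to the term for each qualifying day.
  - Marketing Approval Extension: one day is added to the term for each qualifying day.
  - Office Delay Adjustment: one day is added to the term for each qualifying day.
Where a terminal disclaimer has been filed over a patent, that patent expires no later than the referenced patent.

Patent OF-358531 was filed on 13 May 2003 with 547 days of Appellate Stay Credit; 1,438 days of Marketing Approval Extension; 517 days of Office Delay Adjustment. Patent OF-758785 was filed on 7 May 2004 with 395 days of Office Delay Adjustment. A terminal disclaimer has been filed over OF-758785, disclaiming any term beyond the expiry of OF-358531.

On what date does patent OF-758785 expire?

Natural term of OF-758785:
  Base: filing + 19 years → 7 May 2023.
  Office Delay Adjustment: +395 days → 5 June 2024.
Expiry of referenced patent OF-358531:
  Base: filing + 19 years → 13 May 2022.
  Appellate Stay Credit: +547 days → 11 November 2023.
  Marketing Approval Extension: +1438 days → 19 October 2027.
  Office Delay Adjustment: +517 days → 19 March 2029.
Terminal disclaimer: OF-758785 expires on the earlier of 5 June 2024 and 19 March 2029.

2024-06-05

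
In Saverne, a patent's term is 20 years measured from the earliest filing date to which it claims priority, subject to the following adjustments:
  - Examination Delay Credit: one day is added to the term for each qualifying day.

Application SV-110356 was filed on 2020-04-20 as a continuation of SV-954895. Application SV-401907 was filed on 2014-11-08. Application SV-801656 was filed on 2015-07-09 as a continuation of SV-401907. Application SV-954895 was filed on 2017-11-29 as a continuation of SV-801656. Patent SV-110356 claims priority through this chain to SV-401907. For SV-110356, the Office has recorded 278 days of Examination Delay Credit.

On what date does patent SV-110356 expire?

Earliest priority filing: 8 November 2014.
Base term: 8 November 2014 + 20 years → 8 November 2034.
Examination Delay Credit: +278 days → 13 August 2035.

August 13, 2035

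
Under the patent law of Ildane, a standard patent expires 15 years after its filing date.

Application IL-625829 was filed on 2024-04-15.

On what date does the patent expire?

Filing date + 15 years → 15 April 2039.

2039-04-15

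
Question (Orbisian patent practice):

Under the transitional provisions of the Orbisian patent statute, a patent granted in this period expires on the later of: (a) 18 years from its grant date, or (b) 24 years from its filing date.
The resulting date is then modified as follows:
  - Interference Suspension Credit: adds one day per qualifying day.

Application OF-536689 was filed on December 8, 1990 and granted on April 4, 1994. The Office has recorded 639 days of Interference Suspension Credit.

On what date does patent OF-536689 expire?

2016-09-07

(a) grant + 18 years → 4 April 2012.
(b) filing + 24 years → 8 December 2014.
Later of the two: 8 December 2014.
Interference Suspension Credit: +639 days → 7 September 2016.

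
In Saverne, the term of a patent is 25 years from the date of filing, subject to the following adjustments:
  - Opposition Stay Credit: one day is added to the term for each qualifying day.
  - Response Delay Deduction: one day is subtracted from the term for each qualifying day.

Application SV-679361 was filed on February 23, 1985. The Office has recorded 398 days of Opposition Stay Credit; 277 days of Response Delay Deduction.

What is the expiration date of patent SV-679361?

Base term: filing date + 25 years → 23 February 2010.
Opposition Stay Credit: +398 days → 28 March 2011.
Response Delay Deduction: −277 days → 24 June 2010.

June 24, 2010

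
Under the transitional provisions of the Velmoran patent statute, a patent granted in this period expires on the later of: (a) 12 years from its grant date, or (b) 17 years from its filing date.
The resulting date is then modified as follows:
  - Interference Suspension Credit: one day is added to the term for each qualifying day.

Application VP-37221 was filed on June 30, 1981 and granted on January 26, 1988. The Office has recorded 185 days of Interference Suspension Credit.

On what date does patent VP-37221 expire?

(a) grant + 12 years → 26 January 2000.
(b) filing + 17 years → 30 June 1998.
Later of the two: 26 January 2000.
Interference Suspension Credit: +185 days → 29 July 2000.

July 29, 2000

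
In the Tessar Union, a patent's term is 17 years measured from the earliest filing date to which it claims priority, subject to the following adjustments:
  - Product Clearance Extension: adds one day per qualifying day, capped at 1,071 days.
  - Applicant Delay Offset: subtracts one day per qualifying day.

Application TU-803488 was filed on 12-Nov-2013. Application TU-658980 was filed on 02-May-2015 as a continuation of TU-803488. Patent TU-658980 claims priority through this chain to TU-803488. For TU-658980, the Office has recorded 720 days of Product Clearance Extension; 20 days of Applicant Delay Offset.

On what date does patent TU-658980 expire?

Earliest priority filing: 12 November 2013.
Base term: 12 November 2013 + 17 years → 12 November 2030.
Product Clearance Extension: 720 days (within the 1071-day cap) → +720 days → 1 November 2032.
Applicant Delay Offset: −20 days → 12 October 2032.

2032-10-12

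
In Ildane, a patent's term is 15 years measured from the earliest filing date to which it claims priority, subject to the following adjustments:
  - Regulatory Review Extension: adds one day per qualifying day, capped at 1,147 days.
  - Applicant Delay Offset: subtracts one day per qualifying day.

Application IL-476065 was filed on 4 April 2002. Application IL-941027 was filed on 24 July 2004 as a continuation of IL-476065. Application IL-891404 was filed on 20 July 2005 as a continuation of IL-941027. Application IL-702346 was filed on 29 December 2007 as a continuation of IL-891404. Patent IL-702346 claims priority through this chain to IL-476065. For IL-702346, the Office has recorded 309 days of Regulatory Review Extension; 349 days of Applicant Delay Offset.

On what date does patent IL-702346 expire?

2017-02-23

Earliest priority filing: 4 April 2002.
Base term: 4 April 2002 + 15 years → 4 April 2017.
Regulatory Review Extension: 309 days (within the 1147-day cap) → +309 days → 7 February 2018.
Applicant Delay Offset: −349 days → 23 February 2017.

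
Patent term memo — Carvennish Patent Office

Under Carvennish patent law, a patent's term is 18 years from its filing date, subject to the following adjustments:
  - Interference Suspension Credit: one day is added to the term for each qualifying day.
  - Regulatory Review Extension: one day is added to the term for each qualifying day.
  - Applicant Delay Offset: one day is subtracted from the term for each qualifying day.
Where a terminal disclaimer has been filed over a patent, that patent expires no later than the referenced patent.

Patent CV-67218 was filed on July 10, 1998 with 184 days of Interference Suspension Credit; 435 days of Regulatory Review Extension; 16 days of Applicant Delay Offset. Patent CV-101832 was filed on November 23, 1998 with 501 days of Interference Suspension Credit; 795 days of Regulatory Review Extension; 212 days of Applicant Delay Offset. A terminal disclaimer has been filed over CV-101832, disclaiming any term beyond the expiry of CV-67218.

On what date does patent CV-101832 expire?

Natural term of CV-101832:
  Base: filing + 18 years → 23 November 2016.
  Interference Suspension Credit: +501 days → 8 April 2018.
  Regulatory Review Extension: +795 days → 11 June 2020.
  Applicant Delay Offset: −212 days → 12 November 2019.
Expiry of referenced patent CV-67218:
  Base: filing + 18 years → 10 July 2016.
  Interference Suspension Credit: +184 days → 10 January 2017.
  Regulatory Review Extension: +435 days → 21 March 2018.
  Applicant Delay Offset: −16 days → 5 March 2018.
Terminal disclaimer: CV-101832 expires on the earlier of 12 November 2019 and 5 March 2018.

2018-03-05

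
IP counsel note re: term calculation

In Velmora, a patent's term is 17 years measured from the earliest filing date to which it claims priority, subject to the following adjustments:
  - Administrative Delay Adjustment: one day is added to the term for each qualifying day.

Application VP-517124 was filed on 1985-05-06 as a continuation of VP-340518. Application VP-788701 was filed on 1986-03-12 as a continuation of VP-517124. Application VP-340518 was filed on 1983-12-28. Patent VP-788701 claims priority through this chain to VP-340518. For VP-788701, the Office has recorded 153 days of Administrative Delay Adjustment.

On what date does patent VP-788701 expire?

Earliest priority filing: 28 December 1983.
Base term: 28 December 1983 + 17 years → 28 December 2000.
Administrative Delay Adjustment: +153 days → 30 May 2001.

2001-05-30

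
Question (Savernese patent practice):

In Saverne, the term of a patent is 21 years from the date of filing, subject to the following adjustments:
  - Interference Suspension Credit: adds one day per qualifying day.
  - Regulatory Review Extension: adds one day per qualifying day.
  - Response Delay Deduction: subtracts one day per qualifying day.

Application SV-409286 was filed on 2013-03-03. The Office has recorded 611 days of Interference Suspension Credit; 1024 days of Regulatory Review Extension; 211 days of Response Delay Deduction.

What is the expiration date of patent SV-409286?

Base term: filing date + 21 years → 3 March 2034.
Interference Suspension Credit: +611 days → 4 November 2035.
Regulatory Review Extension: +1024 days → 24 August 2038.
Response Delay Deduction: −211 days → 25 January 2038.

January 25, 2038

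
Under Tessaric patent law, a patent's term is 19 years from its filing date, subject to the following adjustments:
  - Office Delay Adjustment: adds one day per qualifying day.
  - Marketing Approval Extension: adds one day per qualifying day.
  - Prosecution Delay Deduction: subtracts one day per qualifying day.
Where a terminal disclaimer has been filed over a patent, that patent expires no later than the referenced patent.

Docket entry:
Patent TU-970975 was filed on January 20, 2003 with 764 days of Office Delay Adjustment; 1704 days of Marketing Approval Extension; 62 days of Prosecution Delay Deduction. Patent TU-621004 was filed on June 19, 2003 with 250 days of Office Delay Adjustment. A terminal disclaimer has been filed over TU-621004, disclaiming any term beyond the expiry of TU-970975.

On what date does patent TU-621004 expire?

Natural term of TU-621004:
  Base: filing + 19 years → 19 June 2022.
  Office Delay Adjustment: +250 days → 24 February 2023.
Expiry of referenced patent TU-970975:
  Base: filing + 19 years → 20 January 2022.
  Office Delay Adjustment: +764 days → 23 February 2024.
  Marketing Approval Extension: +1704 days → 23 October 2028.
  Prosecution Delay Deduction: −62 days → 22 August 2028.
Terminal disclaimer: TU-621004 expires on the earlier of 24 February 2023 and 22 August 2028.

February 24, 2023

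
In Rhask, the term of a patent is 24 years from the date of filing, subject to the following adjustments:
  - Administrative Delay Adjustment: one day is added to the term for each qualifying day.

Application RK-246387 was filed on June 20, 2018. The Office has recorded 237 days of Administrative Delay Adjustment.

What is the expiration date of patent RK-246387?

Base term: filing date + 24 years → 20 June 2042.
Administrative Delay Adjustment: +237 days → 12 February 2043.

February 12, 2043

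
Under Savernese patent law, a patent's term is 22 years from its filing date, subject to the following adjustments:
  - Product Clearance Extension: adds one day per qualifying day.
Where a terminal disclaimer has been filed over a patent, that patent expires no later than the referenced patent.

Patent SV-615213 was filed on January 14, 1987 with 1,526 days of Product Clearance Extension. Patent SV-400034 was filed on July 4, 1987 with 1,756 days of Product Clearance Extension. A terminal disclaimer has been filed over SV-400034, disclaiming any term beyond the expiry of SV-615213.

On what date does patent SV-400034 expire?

Natural term of SV-400034:
  Base: filing + 22 years → 4 July 2009.
  Product Clearance Extension: +1756 days → 25 April 2014.
Expiry of referenced patent SV-615213:
  Base: filing + 22 years → 14 January 2009.
  Product Clearance Extension: +1526 days → 20 March 2013.
Terminal disclaimer: SV-400034 expires on the earlier of 25 April 2014 and 20 March 2013.

2013-03-20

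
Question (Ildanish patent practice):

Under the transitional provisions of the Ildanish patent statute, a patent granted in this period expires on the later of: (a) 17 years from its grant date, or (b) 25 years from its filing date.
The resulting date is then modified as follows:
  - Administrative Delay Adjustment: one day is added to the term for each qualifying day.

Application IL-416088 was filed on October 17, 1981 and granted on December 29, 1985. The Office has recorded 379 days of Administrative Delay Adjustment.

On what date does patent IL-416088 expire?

2007-10-31

(a) grant + 17 years → 29 December 2002.
(b) filing + 25 years → 17 October 2006.
Later of the two: 17 October 2006.
Administrative Delay Adjustment: +379 days → 31 October 2007.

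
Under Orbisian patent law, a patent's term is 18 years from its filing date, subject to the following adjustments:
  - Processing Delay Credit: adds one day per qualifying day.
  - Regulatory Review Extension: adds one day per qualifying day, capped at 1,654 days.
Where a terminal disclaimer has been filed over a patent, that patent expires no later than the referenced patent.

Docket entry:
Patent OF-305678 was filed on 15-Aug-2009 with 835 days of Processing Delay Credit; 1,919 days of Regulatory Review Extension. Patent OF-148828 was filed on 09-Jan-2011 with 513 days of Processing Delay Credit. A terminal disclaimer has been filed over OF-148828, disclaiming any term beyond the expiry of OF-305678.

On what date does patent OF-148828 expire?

Natural term of OF-148828:
  Base: filing + 18 years → 9 January 2029.
  Processing Delay Credit: +513 days → 6 June 2030.
Expiry of referenced patent OF-305678:
  Base: filing + 18 years → 15 August 2027.
  Processing Delay Credit: +835 days → 27 November 2029.
  Regulatory Review Extension: 1919 days claimed exceeds the 1654-day cap, so +1654 days → 8 June 2034.
Terminal disclaimer: OF-148828 expires on the earlier of 6 June 2030 and 8 June 2034.

2030-06-06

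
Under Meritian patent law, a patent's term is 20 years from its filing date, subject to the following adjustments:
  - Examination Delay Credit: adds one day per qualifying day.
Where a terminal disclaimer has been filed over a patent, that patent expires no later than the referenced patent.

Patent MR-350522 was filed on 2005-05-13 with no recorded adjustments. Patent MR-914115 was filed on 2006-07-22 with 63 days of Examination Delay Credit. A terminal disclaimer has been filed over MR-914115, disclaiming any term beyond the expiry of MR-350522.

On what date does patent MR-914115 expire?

Natural term of MR-914115:
  Base: filing + 20 years → 22 July 2026.
  Examination Delay Credit: +63 days → 23 September 2026.
Expiry of referenced patent MR-350522:
  Base: filing + 20 years → 13 May 2025.
Terminal disclaimer: MR-914115 expires on the earlier of 23 September 2026 and 13 May 2025.

May 13, 2025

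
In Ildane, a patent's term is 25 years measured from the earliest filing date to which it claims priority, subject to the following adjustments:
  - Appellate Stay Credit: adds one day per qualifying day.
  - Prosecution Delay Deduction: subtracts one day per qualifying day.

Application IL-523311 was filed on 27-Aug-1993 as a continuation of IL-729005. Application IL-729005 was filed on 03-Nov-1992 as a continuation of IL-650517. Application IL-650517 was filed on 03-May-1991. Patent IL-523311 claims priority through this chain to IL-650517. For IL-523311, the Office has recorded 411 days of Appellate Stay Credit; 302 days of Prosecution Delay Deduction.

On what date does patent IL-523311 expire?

2016-08-20

Earliest priority filing: 3 May 1991.
Base term: 3 May 1991 + 25 years → 3 May 2016.
Appellate Stay Credit: +411 days → 18 June 2017.
Prosecution Delay Deduction: −302 days → 20 August 2016.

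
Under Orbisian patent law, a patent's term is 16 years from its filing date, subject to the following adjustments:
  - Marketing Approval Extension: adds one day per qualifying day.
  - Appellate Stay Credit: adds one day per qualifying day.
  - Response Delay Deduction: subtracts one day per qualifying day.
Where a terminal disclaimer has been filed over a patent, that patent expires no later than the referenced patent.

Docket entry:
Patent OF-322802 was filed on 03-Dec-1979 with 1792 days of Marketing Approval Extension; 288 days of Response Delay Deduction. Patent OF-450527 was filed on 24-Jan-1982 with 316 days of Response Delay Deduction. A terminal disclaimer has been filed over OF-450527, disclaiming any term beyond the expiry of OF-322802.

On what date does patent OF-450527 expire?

Natural term of OF-450527:
  Base: filing + 16 years → 24 January 1998.
  Response Delay Deduction: −316 days → 14 March 1997.
Expiry of referenced patent OF-322802:
  Base: filing + 16 years → 3 December 1995.
  Marketing Approval Extension: +1792 days → 29 October 2000.
  Response Delay Deduction: −288 days → 15 January 2000.
Terminal disclaimer: OF-450527 expires on the earlier of 14 March 1997 and 15 January 2000.

March 14, 1997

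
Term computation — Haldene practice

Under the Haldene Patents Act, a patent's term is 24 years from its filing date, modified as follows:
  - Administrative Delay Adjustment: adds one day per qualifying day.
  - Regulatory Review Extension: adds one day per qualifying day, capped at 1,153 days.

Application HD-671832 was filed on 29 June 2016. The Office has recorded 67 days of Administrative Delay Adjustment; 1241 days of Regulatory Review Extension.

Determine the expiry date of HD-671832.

Base term: filing date + 24 years → 29 June 2040.
Administrative Delay Adjustment: +67 days → 4 September 2040.
Regulatory Review Extension: 1241 days claimed exceeds the 1153-day cap, so +1153 days → 1 November 2043.

November 1, 2043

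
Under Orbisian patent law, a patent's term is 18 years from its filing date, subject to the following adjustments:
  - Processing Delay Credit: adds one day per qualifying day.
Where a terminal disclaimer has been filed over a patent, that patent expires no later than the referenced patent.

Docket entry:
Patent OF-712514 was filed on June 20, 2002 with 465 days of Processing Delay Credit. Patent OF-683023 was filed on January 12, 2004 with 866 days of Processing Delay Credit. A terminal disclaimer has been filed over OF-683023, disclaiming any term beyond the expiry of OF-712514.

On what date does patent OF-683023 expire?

September 28, 2021

Natural term of OF-683023:
  Base: filing + 18 years → 12 January 2022.
  Processing Delay Credit: +866 days → 27 May 2024.
Expiry of referenced patent OF-712514:
  Base: filing + 18 years → 20 June 2020.
  Processing Delay Credit: +465 days → 28 September 2021.
Terminal disclaimer: OF-683023 expires on the earlier of 27 May 2024 and 28 September 2021.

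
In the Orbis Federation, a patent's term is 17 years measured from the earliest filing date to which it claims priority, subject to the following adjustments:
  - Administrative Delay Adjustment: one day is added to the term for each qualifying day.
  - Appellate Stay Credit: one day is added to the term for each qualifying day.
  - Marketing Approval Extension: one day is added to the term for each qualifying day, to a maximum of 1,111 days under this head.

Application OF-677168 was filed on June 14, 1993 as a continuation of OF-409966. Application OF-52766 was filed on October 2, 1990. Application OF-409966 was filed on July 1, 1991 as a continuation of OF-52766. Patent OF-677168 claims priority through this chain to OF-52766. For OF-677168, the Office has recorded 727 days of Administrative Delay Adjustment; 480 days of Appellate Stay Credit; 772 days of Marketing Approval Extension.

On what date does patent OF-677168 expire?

Earliest priority filing: 2 October 1990.
Base term: 2 October 1990 + 17 years → 2 October 2007.
Administrative Delay Adjustment: +727 days → 28 September 2009.
Appellate Stay Credit: +480 days → 21 January 2011.
Marketing Approval Extension: 772 days (within the 1111-day cap) → +772 days → 3 March 2013.

2013-03-03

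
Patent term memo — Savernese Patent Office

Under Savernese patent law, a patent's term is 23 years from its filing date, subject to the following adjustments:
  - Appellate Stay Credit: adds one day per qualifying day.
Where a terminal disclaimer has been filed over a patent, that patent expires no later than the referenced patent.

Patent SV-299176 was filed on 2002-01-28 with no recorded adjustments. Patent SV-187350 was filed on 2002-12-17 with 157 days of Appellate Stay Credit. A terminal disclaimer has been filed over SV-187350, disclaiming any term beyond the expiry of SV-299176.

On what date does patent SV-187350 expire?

Natural term of SV-187350:
  Base: filing + 23 years → 17 December 2025.
  Appellate Stay Credit: +157 days → 23 May 2026.
Expiry of referenced patent SV-299176:
  Base: filing + 23 years → 28 January 2025.
Terminal disclaimer: SV-187350 expires on the earlier of 23 May 2026 and 28 January 2025.

2025-01-28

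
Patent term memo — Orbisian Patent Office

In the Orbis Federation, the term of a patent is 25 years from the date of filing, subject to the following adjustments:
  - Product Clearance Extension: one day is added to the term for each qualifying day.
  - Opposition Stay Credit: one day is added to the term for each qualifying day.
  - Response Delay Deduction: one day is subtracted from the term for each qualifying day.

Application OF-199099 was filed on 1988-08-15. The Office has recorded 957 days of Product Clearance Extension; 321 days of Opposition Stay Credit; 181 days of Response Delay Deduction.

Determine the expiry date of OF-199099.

Base term: filing date + 25 years → 15 August 2013.
Product Clearance Extension: +957 days → 29 March 2016.
Opposition Stay Credit: +321 days → 13 February 2017.
Response Delay Deduction: −181 days → 16 August 2016.

2016-08-16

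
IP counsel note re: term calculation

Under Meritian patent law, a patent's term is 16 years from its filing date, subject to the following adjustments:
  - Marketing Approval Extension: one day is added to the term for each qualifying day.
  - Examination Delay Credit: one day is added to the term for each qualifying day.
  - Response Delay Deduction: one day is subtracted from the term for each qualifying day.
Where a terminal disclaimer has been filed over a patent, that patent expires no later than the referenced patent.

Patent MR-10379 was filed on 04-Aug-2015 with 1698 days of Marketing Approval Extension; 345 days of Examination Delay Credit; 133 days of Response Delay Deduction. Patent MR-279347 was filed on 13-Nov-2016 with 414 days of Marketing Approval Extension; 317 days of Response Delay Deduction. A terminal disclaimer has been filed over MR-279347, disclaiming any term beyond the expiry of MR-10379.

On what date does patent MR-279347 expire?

Natural term of MR-279347:
  Base: filing + 16 years → 13 November 2032.
  Marketing Approval Extension: +414 days → 1 January 2034.
  Response Delay Deduction: −317 days → 18 February 2033.
Expiry of referenced patent MR-10379:
  Base: filing + 16 years → 4 August 2031.
  Marketing Approval Extension: +1698 days → 28 March 2036.
  Examination Delay Credit: +345 days → 8 March 2037.
  Response Delay Deduction: −133 days → 26 October 2036.
Terminal disclaimer: MR-279347 expires on the earlier of 18 February 2033 and 26 October 2036.

February 18, 2033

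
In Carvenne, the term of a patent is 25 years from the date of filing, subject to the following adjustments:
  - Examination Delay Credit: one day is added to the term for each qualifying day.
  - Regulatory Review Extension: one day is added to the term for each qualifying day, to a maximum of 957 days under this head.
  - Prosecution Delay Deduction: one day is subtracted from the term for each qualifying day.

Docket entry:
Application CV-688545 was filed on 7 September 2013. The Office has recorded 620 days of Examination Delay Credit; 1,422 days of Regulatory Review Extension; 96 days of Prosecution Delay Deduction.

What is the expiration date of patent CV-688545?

2042-09-27

Base term: filing date + 25 years → 7 September 2038.
Examination Delay Credit: +620 days → 19 May 2040.
Regulatory Review Extension: 1422 days claimed exceeds the 957-day cap, so +957 days → 1 January 2043.
Prosecution Delay Deduction: −96 days → 27 September 2042.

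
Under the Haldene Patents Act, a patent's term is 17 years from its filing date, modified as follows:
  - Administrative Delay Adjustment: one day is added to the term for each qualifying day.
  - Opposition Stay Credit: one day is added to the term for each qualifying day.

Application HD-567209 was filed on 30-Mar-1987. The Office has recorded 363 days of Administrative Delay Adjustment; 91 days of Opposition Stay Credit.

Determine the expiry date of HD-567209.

June 27, 2005

Base term: filing date + 17 years → 30 March 2004.
Administrative Delay Adjustment: +363 days → 28 March 2005.
Opposition Stay Credit: +91 days → 27 June 2005.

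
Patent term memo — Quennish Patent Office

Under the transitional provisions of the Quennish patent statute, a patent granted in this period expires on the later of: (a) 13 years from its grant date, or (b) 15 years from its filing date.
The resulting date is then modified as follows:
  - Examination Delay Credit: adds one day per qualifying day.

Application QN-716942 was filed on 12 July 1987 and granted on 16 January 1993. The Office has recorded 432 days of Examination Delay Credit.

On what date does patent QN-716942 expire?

March 24, 2007

(a) grant + 13 years → 16 January 2006.
(b) filing + 15 years → 12 July 2002.
Later of the two: 16 January 2006.
Examination Delay Credit: +432 days → 24 March 2007.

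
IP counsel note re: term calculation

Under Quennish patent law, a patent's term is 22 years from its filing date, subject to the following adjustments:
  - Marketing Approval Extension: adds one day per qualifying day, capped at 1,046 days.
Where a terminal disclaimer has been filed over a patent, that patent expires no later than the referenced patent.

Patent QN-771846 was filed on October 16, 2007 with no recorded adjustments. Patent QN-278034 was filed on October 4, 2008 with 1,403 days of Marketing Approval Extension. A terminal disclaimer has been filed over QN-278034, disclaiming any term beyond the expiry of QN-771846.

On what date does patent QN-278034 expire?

Natural term of QN-278034:
  Base: filing + 22 years → 4 October 2030.
  Marketing Approval Extension: 1403 days claimed exceeds the 1046-day cap, so +1046 days → 15 August 2033.
Expiry of referenced patent QN-771846:
  Base: filing + 22 years → 16 October 2029.
Terminal disclaimer: QN-278034 expires on the earlier of 15 August 2033 and 16 October 2029.

2029-10-16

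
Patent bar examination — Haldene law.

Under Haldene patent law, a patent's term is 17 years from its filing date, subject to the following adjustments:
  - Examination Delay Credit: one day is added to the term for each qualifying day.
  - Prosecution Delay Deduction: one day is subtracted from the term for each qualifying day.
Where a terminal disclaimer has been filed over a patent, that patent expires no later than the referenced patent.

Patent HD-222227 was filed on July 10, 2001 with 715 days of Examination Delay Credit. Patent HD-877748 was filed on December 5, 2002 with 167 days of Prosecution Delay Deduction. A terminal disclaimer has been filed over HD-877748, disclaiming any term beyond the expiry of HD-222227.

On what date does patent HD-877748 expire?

Natural term of HD-877748:
  Base: filing + 17 years → 5 December 2019.
  Prosecution Delay Deduction: −167 days → 21 June 2019.
Expiry of referenced patent HD-222227:
  Base: filing + 17 years → 10 July 2018.
  Examination Delay Credit: +715 days → 24 June 2020.
Terminal disclaimer: HD-877748 expires on the earlier of 21 June 2019 and 24 June 2020.

2019-06-21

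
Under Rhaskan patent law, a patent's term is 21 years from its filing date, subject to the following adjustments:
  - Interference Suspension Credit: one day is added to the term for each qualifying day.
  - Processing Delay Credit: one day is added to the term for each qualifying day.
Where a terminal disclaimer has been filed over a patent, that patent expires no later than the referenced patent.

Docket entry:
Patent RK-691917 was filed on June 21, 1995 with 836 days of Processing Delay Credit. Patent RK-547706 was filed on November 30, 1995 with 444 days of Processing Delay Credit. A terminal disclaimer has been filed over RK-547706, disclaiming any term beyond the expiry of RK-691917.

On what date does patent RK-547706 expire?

Natural term of RK-547706:
  Base: filing + 21 years → 30 November 2016.
  Processing Delay Credit: +444 days → 17 February 2018.
Expiry of referenced patent RK-691917:
  Base: filing + 21 years → 21 June 2016.
  Processing Delay Credit: +836 days → 5 October 2018.
Terminal disclaimer: RK-547706 expires on the earlier of 17 February 2018 and 5 October 2018.

February 17, 2018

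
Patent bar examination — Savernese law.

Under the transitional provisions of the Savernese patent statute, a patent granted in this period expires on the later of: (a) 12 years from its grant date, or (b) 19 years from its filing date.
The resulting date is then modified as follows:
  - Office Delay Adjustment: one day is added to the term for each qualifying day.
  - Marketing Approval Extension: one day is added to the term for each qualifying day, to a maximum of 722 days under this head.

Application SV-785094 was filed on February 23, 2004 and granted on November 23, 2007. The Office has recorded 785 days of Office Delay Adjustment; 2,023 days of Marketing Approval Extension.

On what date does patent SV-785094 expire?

2027-04-10

(a) grant + 12 years → 23 November 2019.
(b) filing + 19 years → 23 February 2023.
Later of the two: 23 February 2023.
Office Delay Adjustment: +785 days → 18 April 2025.
Marketing Approval Extension: 2023 days claimed exceeds the 722-day cap, so +722 days → 10 April 2027.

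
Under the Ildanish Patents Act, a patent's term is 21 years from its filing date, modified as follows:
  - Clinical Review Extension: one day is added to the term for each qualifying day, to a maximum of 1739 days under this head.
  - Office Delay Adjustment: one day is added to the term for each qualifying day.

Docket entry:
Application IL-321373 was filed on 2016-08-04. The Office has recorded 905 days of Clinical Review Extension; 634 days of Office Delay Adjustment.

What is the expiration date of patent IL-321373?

Base term: filing date + 21 years → 4 August 2037.
Clinical Review Extension: 905 days (within the 1739-day cap) → +905 days → 26 January 2040.
Office Delay Adjustment: +634 days → 21 October 2041.

2041-10-21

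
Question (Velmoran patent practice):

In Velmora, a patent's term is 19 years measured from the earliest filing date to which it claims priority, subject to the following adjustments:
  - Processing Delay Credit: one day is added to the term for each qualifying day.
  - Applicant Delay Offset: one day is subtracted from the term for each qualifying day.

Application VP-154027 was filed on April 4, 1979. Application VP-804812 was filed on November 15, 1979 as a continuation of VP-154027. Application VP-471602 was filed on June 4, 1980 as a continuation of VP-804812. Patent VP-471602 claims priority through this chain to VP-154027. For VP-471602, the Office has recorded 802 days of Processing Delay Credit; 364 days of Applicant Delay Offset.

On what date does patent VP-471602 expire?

June 16, 1999

Earliest priority filing: 4 April 1979.
Base term: 4 April 1979 + 19 years → 4 April 1998.
Processing Delay Credit: +802 days → 14 June 2000.
Applicant Delay Offset: −364 days → 16 June 1999.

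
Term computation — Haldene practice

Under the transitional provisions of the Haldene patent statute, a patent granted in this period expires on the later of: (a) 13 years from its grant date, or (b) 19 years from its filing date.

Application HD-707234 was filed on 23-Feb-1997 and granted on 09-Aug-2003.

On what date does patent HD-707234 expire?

(a) grant + 13 years → 9 August 2016.
(b) filing + 19 years → 23 February 2016.
Later of the two: 9 August 2016.

August 9, 2016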